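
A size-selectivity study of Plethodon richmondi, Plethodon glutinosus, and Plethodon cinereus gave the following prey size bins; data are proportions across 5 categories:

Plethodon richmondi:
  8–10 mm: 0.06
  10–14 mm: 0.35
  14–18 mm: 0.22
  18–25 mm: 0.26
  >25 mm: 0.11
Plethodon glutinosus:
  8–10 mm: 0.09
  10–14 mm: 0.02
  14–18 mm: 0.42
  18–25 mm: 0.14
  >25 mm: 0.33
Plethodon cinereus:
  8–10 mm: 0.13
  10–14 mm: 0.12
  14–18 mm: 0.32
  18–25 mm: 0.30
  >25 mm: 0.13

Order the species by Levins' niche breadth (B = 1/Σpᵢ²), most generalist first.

Σp_richᵢ² = 0.06² + 0.35² + 0.22² + 0.26² + 0.11² = 0.0036 + 0.1225 + 0.0484 + 0.0676 + 0.0121 = 0.2542
B_rich = 1 / 0.2542 = 3.9339
Σp_glutᵢ² = 0.09² + 0.02² + 0.42² + 0.14² + 0.33² = 0.0081 + 0.0004 + 0.1764 + 0.0196 + 0.1089 = 0.3134
B_glut = 1 / 0.3134 = 3.1908
Σp_cineᵢ² = 0.13² + 0.12² + 0.32² + 0.30² + 0.13² = 0.0169 + 0.0144 + 0.1024 + 0.0900 + 0.0169 = 0.2406
B_cine = 1 / 0.2406 = 4.1563
Ranking by B (broadest → narrowest): Plethodon cinereus (4.16) > Plethodon richmondi (3.93) > Plethodon glutinosus (3.19)

Plethodon cinereus > Plethodon richmondi > Plethodon glutinosus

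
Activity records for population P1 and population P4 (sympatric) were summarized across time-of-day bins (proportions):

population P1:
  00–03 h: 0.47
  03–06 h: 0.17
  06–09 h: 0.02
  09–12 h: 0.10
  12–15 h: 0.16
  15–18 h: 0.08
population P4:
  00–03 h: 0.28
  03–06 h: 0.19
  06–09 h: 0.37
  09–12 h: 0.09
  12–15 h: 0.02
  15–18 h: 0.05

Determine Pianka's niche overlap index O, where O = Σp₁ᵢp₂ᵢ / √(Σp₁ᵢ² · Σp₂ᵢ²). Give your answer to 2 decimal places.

Σ p₁ᵢp₂ᵢ = 0.1316 + 0.0323 + 0.0074 + 0.0090 + 0.0032 + 0.0040 = 0.1875
Σp_1ᵢ² = 0.47² + 0.17² + 0.02² + 0.10² + 0.16² + 0.08² = 0.2209 + 0.0289 + 0.0004 + 0.0100 + 0.0256 + 0.0064 = 0.2922
Σp_2ᵢ² = 0.28² + 0.19² + 0.37² + 0.09² + 0.02² + 0.05² = 0.0784 + 0.0361 + 0.1369 + 0.0081 + 0.0004 + 0.0025 = 0.2624
O = 0.1875 / √(0.2922 × 0.2624) = 0.1875 / 0.27690 = 0.6771

0.68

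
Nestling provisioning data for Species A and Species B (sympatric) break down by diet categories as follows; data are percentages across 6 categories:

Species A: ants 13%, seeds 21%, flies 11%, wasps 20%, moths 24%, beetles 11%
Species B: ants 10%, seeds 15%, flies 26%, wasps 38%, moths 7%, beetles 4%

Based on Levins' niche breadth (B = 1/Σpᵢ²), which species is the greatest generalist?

Species A

Convert percentages to proportions (divide by 100).
Σp_Aᵢ² = 0.13² + 0.21² + 0.11² + 0.20² + 0.24² + 0.11² = 0.0169 + 0.0441 + 0.0121 + 0.0400 + 0.0576 + 0.0121 = 0.1828
B_A = 1 / 0.1828 = 5.4705
Σp_Bᵢ² = 0.10² + 0.15² + 0.26² + 0.38² + 0.07² + 0.04² = 0.0100 + 0.0225 + 0.0676 + 0.1444 + 0.0049 + 0.0016 = 0.2510
B_B = 1 / 0.2510 = 3.9841
Highest B → broadest niche (most generalist): Species A (B = 5.47).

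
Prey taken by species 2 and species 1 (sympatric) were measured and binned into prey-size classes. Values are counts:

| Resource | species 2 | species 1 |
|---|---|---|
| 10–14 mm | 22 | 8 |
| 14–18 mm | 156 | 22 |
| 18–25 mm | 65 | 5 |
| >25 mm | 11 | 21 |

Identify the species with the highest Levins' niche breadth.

Proportions for species 2 (n=254): 22/254=0.0866, 156/254=0.6142, 65/254=0.2559, 11/254=0.0433
Proportions for species 1 (n=56): 8/56=0.1429, 22/56=0.3929, 5/56=0.0893, 21/56=0.3750
Σp_2ᵢ² = 0.0866² + 0.6142² + 0.2559² + 0.0433² = 0.007500 + 0.377242 + 0.065485 + 0.001875 = 0.452102
B_2 = 1 / 0.452102 = 2.2119
Σp_1ᵢ² = 0.1429² + 0.3929² + 0.0893² + 0.3750² = 0.020420 + 0.154370 + 0.007974 + 0.140625 = 0.323389
B_1 = 1 / 0.323389 = 3.0923
Highest B → broadest niche (most generalist): species 1 (B = 3.09).

species 1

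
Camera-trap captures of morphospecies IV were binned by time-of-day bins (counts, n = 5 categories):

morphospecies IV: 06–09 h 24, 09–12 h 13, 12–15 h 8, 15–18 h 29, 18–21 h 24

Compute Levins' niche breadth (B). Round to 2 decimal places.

Proportions for morphospecies IV (n=98): 24/98=0.2449, 13/98=0.1327, 8/98=0.0816, 29/98=0.2959, 24/98=0.2449
Σpᵢ² = 0.2449² + 0.1327² + 0.0816² + 0.2959² + 0.2449² = 0.059976 + 0.017609 + 0.006659 + 0.087557 + 0.059976 = 0.231777
B = 1 / 0.231777 = 4.3145

4.31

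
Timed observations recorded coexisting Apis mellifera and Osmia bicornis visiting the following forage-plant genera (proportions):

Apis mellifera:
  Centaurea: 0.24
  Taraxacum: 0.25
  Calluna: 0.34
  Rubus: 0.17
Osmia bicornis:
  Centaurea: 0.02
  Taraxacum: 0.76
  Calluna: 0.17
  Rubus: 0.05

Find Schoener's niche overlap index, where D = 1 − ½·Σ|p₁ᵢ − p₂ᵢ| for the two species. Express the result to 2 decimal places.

Σ|p₁ᵢ − p₂ᵢ| = 0.22 + 0.51 + 0.17 + 0.12 = 1.02
D = 1 − ½ × 1.02 = 1 − 0.510 = 0.4900

0.49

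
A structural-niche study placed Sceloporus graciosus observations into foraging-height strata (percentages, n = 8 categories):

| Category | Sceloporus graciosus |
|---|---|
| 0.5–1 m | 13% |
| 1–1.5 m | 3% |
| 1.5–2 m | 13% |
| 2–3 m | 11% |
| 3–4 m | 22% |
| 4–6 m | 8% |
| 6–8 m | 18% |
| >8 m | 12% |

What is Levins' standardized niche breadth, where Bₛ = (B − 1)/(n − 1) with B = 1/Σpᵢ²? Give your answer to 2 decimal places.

0.82

Convert percentages to proportions (divide by 100).
Σpᵢ² = 0.13² + 0.03² + 0.13² + 0.11² + 0.22² + 0.08² + 0.18² + 0.12² = 0.0169 + 0.0009 + 0.0169 + 0.0121 + 0.0484 + 0.0064 + 0.0324 + 0.0144 = 0.1484
B = 1 / 0.1484 = 6.7385
Bₛ = (B − 1)/(n − 1) = (6.7385 − 1)/(8 − 1) = 5.7385/7 = 0.8198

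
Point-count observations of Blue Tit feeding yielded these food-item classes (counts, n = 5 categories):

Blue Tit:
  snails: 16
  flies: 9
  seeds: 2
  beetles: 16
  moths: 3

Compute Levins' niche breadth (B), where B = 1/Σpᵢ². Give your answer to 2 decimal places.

Proportions for Blue Tit (n=46): 16/46=0.3478, 9/46=0.1957, 2/46=0.0435, 16/46=0.3478, 3/46=0.0652
Σpᵢ² = 0.3478² + 0.1957² + 0.0435² + 0.3478² + 0.0652² = 0.120965 + 0.038298 + 0.001892 + 0.120965 + 0.004251 = 0.286371
B = 1 / 0.286371 = 3.4920

3.49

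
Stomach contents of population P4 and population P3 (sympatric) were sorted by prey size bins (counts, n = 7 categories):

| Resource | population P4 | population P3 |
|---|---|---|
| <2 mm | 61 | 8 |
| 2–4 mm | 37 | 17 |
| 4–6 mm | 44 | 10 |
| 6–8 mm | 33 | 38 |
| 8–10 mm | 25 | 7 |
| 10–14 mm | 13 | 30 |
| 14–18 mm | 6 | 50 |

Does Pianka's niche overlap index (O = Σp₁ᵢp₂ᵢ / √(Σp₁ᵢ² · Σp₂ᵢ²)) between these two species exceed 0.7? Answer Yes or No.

Proportions for population P4 (n=219): 61/219=0.2785, 37/219=0.1689, 44/219=0.2009, 33/219=0.1507, 25/219=0.1142, 13/219=0.0594, 6/219=0.0274
Proportions for population P3 (n=160): 8/160=0.0500, 17/160=0.1063, 10/160=0.0625, 38/160=0.2375, 7/160=0.0438, 30/160=0.1875, 50/160=0.3125
Σ p₁ᵢp₂ᵢ = 0.013925 + 0.017954 + 0.012556 + 0.035791 + 0.005002 + 0.011138 + 0.008563 = 0.104929
Σp_1ᵢ² = 0.2785² + 0.1689² + 0.2009² + 0.1507² + 0.1142² + 0.0594² + 0.0274² = 0.077562 + 0.028527 + 0.040361 + 0.022710 + 0.013042 + 0.003528 + 0.000751 = 0.186481
Σp_2ᵢ² = 0.0500² + 0.1063² + 0.0625² + 0.2375² + 0.0438² + 0.1875² + 0.3125² = 0.002500 + 0.011300 + 0.003906 + 0.056406 + 0.001918 + 0.035156 + 0.097656 = 0.208842
O = 0.104929 / √(0.186481 × 0.208842) = 0.104929 / 0.1973450 = 0.5317
O = 0.5317 < 0.7 → No.

No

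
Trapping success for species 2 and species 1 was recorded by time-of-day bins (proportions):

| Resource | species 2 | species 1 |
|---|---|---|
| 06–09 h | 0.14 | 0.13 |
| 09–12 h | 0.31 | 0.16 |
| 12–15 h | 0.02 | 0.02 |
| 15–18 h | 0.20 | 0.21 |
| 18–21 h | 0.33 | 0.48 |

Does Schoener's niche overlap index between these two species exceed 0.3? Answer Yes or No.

Yes

Σ|p₁ᵢ − p₂ᵢ| = 0.01 + 0.15 + 0.00 + 0.01 + 0.15 = 0.32
D = 1 − ½ × 0.32 = 1 − 0.160 = 0.8400
D = 0.8400 > 0.3 → Yes.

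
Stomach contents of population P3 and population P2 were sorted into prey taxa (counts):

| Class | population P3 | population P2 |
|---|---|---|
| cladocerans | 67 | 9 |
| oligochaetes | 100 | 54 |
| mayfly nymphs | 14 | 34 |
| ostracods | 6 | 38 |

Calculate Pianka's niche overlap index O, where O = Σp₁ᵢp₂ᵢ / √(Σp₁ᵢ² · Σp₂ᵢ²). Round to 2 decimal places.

0.74

Proportions for population P3 (n=187): 67/187=0.3583, 100/187=0.5348, 14/187=0.0749, 6/187=0.0321
Proportions for population P2 (n=135): 9/135=0.0667, 54/135=0.4000, 34/135=0.2519, 38/135=0.2815
Σ p₁ᵢp₂ᵢ = 0.023899 + 0.213920 + 0.018867 + 0.009036 = 0.265722
Σp_1ᵢ² = 0.3583² + 0.5348² + 0.0749² + 0.0321² = 0.128379 + 0.286011 + 0.005610 + 0.001030 = 0.421030
Σp_2ᵢ² = 0.0667² + 0.4000² + 0.2519² + 0.2815² = 0.004449 + 0.160000 + 0.063454 + 0.079242 = 0.307145
O = 0.265722 / √(0.421030 × 0.307145) = 0.265722 / 0.3596071 = 0.7389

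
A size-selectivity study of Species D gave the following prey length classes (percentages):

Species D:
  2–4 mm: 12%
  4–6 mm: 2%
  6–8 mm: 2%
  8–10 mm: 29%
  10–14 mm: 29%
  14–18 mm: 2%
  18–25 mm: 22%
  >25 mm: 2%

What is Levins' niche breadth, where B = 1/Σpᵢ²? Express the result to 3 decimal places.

Convert percentages to proportions (divide by 100).
Σpᵢ² = 0.12² + 0.02² + 0.02² + 0.29² + 0.29² + 0.02² + 0.22² + 0.02² = 0.0144 + 0.0004 + 0.0004 + 0.0841 + 0.0841 + 0.0004 + 0.0484 + 0.0004 = 0.2326
B = 1 / 0.2326 = 4.29923

4.299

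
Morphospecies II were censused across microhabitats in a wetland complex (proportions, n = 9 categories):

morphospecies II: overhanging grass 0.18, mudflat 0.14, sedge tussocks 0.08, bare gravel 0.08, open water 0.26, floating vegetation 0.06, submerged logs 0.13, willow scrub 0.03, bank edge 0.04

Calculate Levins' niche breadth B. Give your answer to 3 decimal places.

6.435

Σpᵢ² = 0.18² + 0.14² + 0.08² + 0.08² + 0.26² + 0.06² + 0.13² + 0.03² + 0.04² = 0.0324 + 0.0196 + 0.0064 + 0.0064 + 0.0676 + 0.0036 + 0.0169 + 0.0009 + 0.0016 = 0.1554
B = 1 / 0.1554 = 6.43501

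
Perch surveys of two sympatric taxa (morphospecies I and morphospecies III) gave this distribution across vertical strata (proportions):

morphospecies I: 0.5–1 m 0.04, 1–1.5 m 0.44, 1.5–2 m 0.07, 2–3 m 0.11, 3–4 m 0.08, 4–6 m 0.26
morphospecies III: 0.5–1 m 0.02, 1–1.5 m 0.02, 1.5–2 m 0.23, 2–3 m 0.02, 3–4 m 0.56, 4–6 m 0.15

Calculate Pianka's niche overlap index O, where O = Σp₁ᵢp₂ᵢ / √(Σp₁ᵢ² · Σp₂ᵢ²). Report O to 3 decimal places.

Σ p₁ᵢp₂ᵢ = 0.0008 + 0.0088 + 0.0161 + 0.0022 + 0.0448 + 0.0390 = 0.1117
Σp_1ᵢ² = 0.04² + 0.44² + 0.07² + 0.11² + 0.08² + 0.26² = 0.0016 + 0.1936 + 0.0049 + 0.0121 + 0.0064 + 0.0676 = 0.2862
Σp_2ᵢ² = 0.02² + 0.02² + 0.23² + 0.02² + 0.56² + 0.15² = 0.0004 + 0.0004 + 0.0529 + 0.0004 + 0.3136 + 0.0225 = 0.3902
O = 0.1117 / √(0.2862 × 0.3902) = 0.1117 / 0.334178 = 0.33425

0.334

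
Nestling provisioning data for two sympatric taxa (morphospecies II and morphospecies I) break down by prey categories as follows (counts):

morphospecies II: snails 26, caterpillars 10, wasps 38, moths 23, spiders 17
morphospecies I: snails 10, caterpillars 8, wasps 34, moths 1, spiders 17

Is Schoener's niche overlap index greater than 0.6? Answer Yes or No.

Yes

Proportions for morphospecies II (n=114): 26/114=0.2281, 10/114=0.0877, 38/114=0.3333, 23/114=0.2018, 17/114=0.1491
Proportions for morphospecies I (n=70): 10/70=0.1429, 8/70=0.1143, 34/70=0.4857, 1/70=0.0143, 17/70=0.2429
Σ|p₁ᵢ − p₂ᵢ| = 0.0852 + 0.0266 + 0.1524 + 0.1875 + 0.0938 = 0.5455
D = 1 − ½ × 0.5455 = 1 − 0.27275 = 0.72725
D = 0.72725 > 0.6 → Yes.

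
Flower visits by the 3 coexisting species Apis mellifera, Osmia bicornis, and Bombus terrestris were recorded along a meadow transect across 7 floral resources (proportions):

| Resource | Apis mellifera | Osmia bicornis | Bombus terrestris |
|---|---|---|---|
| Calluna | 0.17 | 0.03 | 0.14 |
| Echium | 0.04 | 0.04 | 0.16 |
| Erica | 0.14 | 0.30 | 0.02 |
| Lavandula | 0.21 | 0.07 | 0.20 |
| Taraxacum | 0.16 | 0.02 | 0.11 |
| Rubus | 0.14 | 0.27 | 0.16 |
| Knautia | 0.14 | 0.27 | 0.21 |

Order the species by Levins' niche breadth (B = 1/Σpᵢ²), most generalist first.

Σp_mellᵢ² = 0.17² + 0.04² + 0.14² + 0.21² + 0.16² + 0.14² + 0.14² = 0.0289 + 0.0016 + 0.0196 + 0.0441 + 0.0256 + 0.0196 + 0.0196 = 0.1590
B_mell = 1 / 0.1590 = 6.2893
Σp_bicoᵢ² = 0.03² + 0.04² + 0.30² + 0.07² + 0.02² + 0.27² + 0.27² = 0.0009 + 0.0016 + 0.0900 + 0.0049 + 0.0004 + 0.0729 + 0.0729 = 0.2436
B_bico = 1 / 0.2436 = 4.1051
Σp_terrᵢ² = 0.14² + 0.16² + 0.02² + 0.20² + 0.11² + 0.16² + 0.21² = 0.0196 + 0.0256 + 0.0004 + 0.0400 + 0.0121 + 0.0256 + 0.0441 = 0.1674
B_terr = 1 / 0.1674 = 5.9737
Ranking by B (broadest → narrowest): Apis mellifera (6.29) > Bombus terrestris (5.97) > Osmia bicornis (4.11)

Apis mellifera > Bombus terrestris > Osmia bicornis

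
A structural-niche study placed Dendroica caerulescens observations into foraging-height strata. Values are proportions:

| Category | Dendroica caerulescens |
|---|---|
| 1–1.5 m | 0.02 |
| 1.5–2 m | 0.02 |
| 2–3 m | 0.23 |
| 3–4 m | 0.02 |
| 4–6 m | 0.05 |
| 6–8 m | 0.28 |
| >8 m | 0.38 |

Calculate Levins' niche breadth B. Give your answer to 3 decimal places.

Σpᵢ² = 0.02² + 0.02² + 0.23² + 0.02² + 0.05² + 0.28² + 0.38² = 0.0004 + 0.0004 + 0.0529 + 0.0004 + 0.0025 + 0.0784 + 0.1444 = 0.2794
B = 1 / 0.2794 = 3.57910

3.579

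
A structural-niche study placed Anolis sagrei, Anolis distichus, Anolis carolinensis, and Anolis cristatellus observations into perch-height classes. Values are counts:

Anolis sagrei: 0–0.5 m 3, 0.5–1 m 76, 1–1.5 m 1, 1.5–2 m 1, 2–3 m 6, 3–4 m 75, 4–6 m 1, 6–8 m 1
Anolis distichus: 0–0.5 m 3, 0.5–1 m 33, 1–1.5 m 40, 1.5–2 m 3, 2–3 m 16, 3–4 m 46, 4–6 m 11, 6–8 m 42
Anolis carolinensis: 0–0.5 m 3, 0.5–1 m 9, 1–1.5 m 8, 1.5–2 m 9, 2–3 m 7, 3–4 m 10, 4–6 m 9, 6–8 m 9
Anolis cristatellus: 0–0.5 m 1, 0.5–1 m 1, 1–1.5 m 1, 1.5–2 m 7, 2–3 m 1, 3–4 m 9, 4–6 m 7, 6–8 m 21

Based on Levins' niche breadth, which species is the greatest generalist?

Proportions for Anolis sagrei (n=164): 3/164=0.0183, 76/164=0.4634, 1/164=0.0061, 1/164=0.0061, 6/164=0.0366, 75/164=0.4573, 1/164=0.0061, 1/164=0.0061
Proportions for Anolis distichus (n=194): 3/194=0.0155, 33/194=0.1701, 40/194=0.2062, 3/194=0.0155, 16/194=0.0825, 46/194=0.2371, 11/194=0.0567, 42/194=0.2165
Proportions for Anolis carolinensis (n=64): 3/64=0.0469, 9/64=0.1406, 8/64=0.1250, 9/64=0.1406, 7/64=0.1094, 10/64=0.1563, 9/64=0.1406, 9/64=0.1406
Proportions for Anolis cristatellus (n=48): 1/48=0.0208, 1/48=0.0208, 1/48=0.0208, 7/48=0.1458, 1/48=0.0208, 9/48=0.1875, 7/48=0.1458, 21/48=0.4375
Σp_sagrᵢ² = 0.0183² + 0.4634² + 0.0061² + 0.0061² + 0.0366² + 0.4573² + 0.0061² + 0.0061² = 0.000335 + 0.214740 + 0.000037 + 0.000037 + 0.001340 + 0.209123 + 0.000037 + 0.000037 = 0.425686
B_sagr = 1 / 0.425686 = 2.3491
Σp_distᵢ² = 0.0155² + 0.1701² + 0.2062² + 0.0155² + 0.0825² + 0.2371² + 0.0567² + 0.2165² = 0.000240 + 0.028934 + 0.042518 + 0.000240 + 0.006806 + 0.056216 + 0.003215 + 0.046872 = 0.185041
B_dist = 1 / 0.185041 = 5.4042
Σp_caroᵢ² = 0.0469² + 0.1406² + 0.1250² + 0.1406² + 0.1094² + 0.1563² + 0.1406² + 0.1406² = 0.002200 + 0.019768 + 0.015625 + 0.019768 + 0.011968 + 0.024430 + 0.019768 + 0.019768 = 0.133295
B_caro = 1 / 0.133295 = 7.5022
Σp_crisᵢ² = 0.0208² + 0.0208² + 0.0208² + 0.1458² + 0.0208² + 0.1875² + 0.1458² + 0.4375² = 0.000433 + 0.000433 + 0.000433 + 0.021258 + 0.000433 + 0.035156 + 0.021258 + 0.191406 = 0.270810
B_cris = 1 / 0.270810 = 3.6926
Highest B → broadest niche (most generalist): Anolis carolinensis (B = 7.50).

Anolis carolinensis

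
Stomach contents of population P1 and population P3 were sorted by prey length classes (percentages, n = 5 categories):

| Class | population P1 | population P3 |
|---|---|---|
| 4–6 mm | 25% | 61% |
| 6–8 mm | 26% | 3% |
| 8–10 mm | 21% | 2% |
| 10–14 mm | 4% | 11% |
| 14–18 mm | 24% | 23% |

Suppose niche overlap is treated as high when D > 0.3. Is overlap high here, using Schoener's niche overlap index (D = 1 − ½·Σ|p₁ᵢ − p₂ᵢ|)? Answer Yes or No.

Yes

Convert percentages to proportions (divide by 100).
Σ|p₁ᵢ − p₂ᵢ| = 0.36 + 0.23 + 0.19 + 0.07 + 0.01 = 0.86
D = 1 − ½ × 0.86 = 1 − 0.430 = 0.5700
D = 0.5700 > 0.3 → Yes.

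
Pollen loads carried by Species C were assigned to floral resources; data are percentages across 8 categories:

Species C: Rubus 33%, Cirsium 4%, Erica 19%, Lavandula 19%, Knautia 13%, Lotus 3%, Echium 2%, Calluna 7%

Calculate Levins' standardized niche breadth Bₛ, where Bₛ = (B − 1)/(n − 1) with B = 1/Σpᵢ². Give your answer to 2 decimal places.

Convert percentages to proportions (divide by 100).
Σpᵢ² = 0.33² + 0.04² + 0.19² + 0.19² + 0.13² + 0.03² + 0.02² + 0.07² = 0.1089 + 0.0016 + 0.0361 + 0.0361 + 0.0169 + 0.0009 + 0.0004 + 0.0049 = 0.2058
B = 1 / 0.2058 = 4.8591
Bₛ = (B − 1)/(n − 1) = (4.8591 − 1)/(8 − 1) = 3.8591/7 = 0.5513

0.55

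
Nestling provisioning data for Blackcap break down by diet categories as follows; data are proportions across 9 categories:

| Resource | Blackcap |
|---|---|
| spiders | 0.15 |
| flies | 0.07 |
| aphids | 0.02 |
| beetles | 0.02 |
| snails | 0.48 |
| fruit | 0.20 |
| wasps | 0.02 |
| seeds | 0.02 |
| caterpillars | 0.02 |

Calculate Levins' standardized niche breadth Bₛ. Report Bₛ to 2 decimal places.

0.29

Σpᵢ² = 0.15² + 0.07² + 0.02² + 0.02² + 0.48² + 0.20² + 0.02² + 0.02² + 0.02² = 0.0225 + 0.0049 + 0.0004 + 0.0004 + 0.2304 + 0.0400 + 0.0004 + 0.0004 + 0.0004 = 0.2998
B = 1 / 0.2998 = 3.3356
Bₛ = (B − 1)/(n − 1) = (3.3356 − 1)/(9 − 1) = 2.3356/8 = 0.2920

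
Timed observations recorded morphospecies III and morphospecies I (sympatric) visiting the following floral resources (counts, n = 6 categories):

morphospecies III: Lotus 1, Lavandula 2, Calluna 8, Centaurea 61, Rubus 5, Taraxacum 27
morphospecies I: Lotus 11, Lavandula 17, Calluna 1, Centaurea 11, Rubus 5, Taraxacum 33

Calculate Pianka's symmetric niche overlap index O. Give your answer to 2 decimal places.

Proportions for morphospecies III (n=104): 1/104=0.0096, 2/104=0.0192, 8/104=0.0769, 61/104=0.5865, 5/104=0.0481, 27/104=0.2596
Proportions for morphospecies I (n=78): 11/78=0.1410, 17/78=0.2179, 1/78=0.0128, 11/78=0.1410, 5/78=0.0641, 33/78=0.4231
Σ p₁ᵢp₂ᵢ = 0.001354 + 0.004184 + 0.000984 + 0.082697 + 0.003083 + 0.109837 = 0.202139
Σp_1ᵢ² = 0.0096² + 0.0192² + 0.0769² + 0.5865² + 0.0481² + 0.2596² = 0.000092 + 0.000369 + 0.005914 + 0.343982 + 0.002314 + 0.067392 = 0.420063
Σp_2ᵢ² = 0.1410² + 0.2179² + 0.0128² + 0.1410² + 0.0641² + 0.4231² = 0.019881 + 0.047480 + 0.000164 + 0.019881 + 0.004109 + 0.179014 = 0.270529
O = 0.202139 / √(0.420063 × 0.270529) = 0.202139 / 0.3371042 = 0.5996

0.60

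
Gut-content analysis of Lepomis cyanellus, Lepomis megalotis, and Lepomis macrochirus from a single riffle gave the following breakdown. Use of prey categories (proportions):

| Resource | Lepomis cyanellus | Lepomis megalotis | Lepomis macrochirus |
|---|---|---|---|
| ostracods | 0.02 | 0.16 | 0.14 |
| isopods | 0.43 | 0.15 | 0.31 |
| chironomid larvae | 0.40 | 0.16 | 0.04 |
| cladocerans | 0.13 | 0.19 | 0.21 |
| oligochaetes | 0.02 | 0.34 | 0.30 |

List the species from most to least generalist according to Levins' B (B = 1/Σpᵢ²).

Lepomis megalotis > Lepomis macrochirus > Lepomis cyanellus

Σp_cyanᵢ² = 0.02² + 0.43² + 0.40² + 0.13² + 0.02² = 0.0004 + 0.1849 + 0.1600 + 0.0169 + 0.0004 = 0.3626
B_cyan = 1 / 0.3626 = 2.7579
Σp_megaᵢ² = 0.16² + 0.15² + 0.16² + 0.19² + 0.34² = 0.0256 + 0.0225 + 0.0256 + 0.0361 + 0.1156 = 0.2254
B_mega = 1 / 0.2254 = 4.4366
Σp_macrᵢ² = 0.14² + 0.31² + 0.04² + 0.21² + 0.30² = 0.0196 + 0.0961 + 0.0016 + 0.0441 + 0.0900 = 0.2514
B_macr = 1 / 0.2514 = 3.9777
Ranking by B (broadest → narrowest): Lepomis megalotis (4.44) > Lepomis macrochirus (3.98) > Lepomis cyanellus (2.76)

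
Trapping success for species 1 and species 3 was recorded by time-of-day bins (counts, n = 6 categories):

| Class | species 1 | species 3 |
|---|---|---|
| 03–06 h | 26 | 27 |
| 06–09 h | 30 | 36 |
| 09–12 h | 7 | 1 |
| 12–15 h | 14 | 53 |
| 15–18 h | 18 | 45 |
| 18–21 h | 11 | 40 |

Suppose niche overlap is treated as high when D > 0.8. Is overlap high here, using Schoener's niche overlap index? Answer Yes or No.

No

Proportions for species 1 (n=106): 26/106=0.2453, 30/106=0.2830, 7/106=0.0660, 14/106=0.1321, 18/106=0.1698, 11/106=0.1038
Proportions for species 3 (n=202): 27/202=0.1337, 36/202=0.1782, 1/202=0.0050, 53/202=0.2624, 45/202=0.2228, 40/202=0.1980
Σ|p₁ᵢ − p₂ᵢ| = 0.1116 + 0.1048 + 0.0610 + 0.1303 + 0.0530 + 0.0942 = 0.5549
D = 1 − ½ × 0.5549 = 1 − 0.27745 = 0.72255
D = 0.72255 < 0.8 → No.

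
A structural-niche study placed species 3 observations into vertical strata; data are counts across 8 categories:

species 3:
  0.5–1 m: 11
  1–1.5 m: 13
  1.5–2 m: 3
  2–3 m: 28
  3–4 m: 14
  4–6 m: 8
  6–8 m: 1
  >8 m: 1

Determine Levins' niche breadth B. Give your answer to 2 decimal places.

4.64

Proportions for species 3 (n=79): 11/79=0.1392, 13/79=0.1646, 3/79=0.0380, 28/79=0.3544, 14/79=0.1772, 8/79=0.1013, 1/79=0.0127, 1/79=0.0127
Σpᵢ² = 0.1392² + 0.1646² + 0.0380² + 0.3544² + 0.1772² + 0.1013² + 0.0127² + 0.0127² = 0.019377 + 0.027093 + 0.001444 + 0.125599 + 0.031400 + 0.010262 + 0.000161 + 0.000161 = 0.215497
B = 1 / 0.215497 = 4.6404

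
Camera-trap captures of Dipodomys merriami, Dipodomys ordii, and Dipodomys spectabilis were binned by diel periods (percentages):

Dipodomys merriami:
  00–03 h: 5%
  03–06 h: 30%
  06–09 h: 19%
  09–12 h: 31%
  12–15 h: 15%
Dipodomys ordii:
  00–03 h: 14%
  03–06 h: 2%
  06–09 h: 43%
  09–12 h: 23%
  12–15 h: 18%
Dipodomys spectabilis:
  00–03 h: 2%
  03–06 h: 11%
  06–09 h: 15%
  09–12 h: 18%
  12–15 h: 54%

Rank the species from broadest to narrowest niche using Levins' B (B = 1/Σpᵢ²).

Convert percentages to proportions (divide by 100).
Σp_merrᵢ² = 0.05² + 0.30² + 0.19² + 0.31² + 0.15² = 0.0025 + 0.0900 + 0.0361 + 0.0961 + 0.0225 = 0.2472
B_merr = 1 / 0.2472 = 4.0453
Σp_ordiᵢ² = 0.14² + 0.02² + 0.43² + 0.23² + 0.18² = 0.0196 + 0.0004 + 0.1849 + 0.0529 + 0.0324 = 0.2902
B_ordi = 1 / 0.2902 = 3.4459
Σp_specᵢ² = 0.02² + 0.11² + 0.15² + 0.18² + 0.54² = 0.0004 + 0.0121 + 0.0225 + 0.0324 + 0.2916 = 0.3590
B_spec = 1 / 0.3590 = 2.7855
Ranking by B (broadest → narrowest): Dipodomys merriami (4.05) > Dipodomys ordii (3.45) > Dipodomys spectabilis (2.79)

Dipodomys merriami > Dipodomys ordii > Dipodomys spectabilis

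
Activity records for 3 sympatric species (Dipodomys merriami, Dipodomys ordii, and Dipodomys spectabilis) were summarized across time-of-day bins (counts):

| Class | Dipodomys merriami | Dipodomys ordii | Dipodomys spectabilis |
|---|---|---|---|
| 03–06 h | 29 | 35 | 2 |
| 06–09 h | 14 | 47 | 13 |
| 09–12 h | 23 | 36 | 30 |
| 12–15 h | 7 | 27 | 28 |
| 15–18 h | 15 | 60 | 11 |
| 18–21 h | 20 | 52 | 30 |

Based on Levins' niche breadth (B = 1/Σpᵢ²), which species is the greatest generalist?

Dipodomys ordii

Proportions for Dipodomys merriami (n=108): 29/108=0.2685, 14/108=0.1296, 23/108=0.2130, 7/108=0.0648, 15/108=0.1389, 20/108=0.1852
Proportions for Dipodomys ordii (n=257): 35/257=0.1362, 47/257=0.1829, 36/257=0.1401, 27/257=0.1051, 60/257=0.2335, 52/257=0.2023
Proportions for Dipodomys spectabilis (n=114): 2/114=0.0175, 13/114=0.1140, 30/114=0.2632, 28/114=0.2456, 11/114=0.0965, 30/114=0.2632
Σp_merrᵢ² = 0.2685² + 0.1296² + 0.2130² + 0.0648² + 0.1389² + 0.1852² = 0.072092 + 0.016796 + 0.045369 + 0.004199 + 0.019293 + 0.034299 = 0.192048
B_merr = 1 / 0.192048 = 5.2070
Σp_ordiᵢ² = 0.1362² + 0.1829² + 0.1401² + 0.1051² + 0.2335² + 0.2023² = 0.018550 + 0.033452 + 0.019628 + 0.011046 + 0.054522 + 0.040925 = 0.178123
B_ordi = 1 / 0.178123 = 5.6141
Σp_specᵢ² = 0.0175² + 0.1140² + 0.2632² + 0.2456² + 0.0965² + 0.2632² = 0.000306 + 0.012996 + 0.069274 + 0.060319 + 0.009312 + 0.069274 = 0.221481
B_spec = 1 / 0.221481 = 4.5151
Highest B → broadest niche (most generalist): Dipodomys ordii (B = 5.61).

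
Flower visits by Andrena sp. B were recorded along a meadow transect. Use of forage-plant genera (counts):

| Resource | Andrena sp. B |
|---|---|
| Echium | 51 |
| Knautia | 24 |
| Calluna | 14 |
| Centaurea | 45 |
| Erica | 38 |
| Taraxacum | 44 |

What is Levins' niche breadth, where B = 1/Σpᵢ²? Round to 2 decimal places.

5.32

Proportions for Andrena sp. B (n=216): 51/216=0.2361, 24/216=0.1111, 14/216=0.0648, 45/216=0.2083, 38/216=0.1759, 44/216=0.2037
Σpᵢ² = 0.2361² + 0.1111² + 0.0648² + 0.2083² + 0.1759² + 0.2037² = 0.055743 + 0.012343 + 0.004199 + 0.043389 + 0.030941 + 0.041494 = 0.188109
B = 1 / 0.188109 = 5.3161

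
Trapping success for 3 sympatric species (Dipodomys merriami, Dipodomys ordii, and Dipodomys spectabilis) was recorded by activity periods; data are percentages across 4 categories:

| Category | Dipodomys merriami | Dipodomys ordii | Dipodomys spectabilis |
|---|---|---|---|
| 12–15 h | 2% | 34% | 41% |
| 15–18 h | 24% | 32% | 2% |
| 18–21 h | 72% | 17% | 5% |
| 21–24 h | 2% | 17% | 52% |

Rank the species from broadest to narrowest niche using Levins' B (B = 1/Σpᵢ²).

Dipodomys ordii > Dipodomys spectabilis > Dipodomys merriami

Convert percentages to proportions (divide by 100).
Σp_merrᵢ² = 0.02² + 0.24² + 0.72² + 0.02² = 0.0004 + 0.0576 + 0.5184 + 0.0004 = 0.5768
B_merr = 1 / 0.5768 = 1.7337
Σp_ordiᵢ² = 0.34² + 0.32² + 0.17² + 0.17² = 0.1156 + 0.1024 + 0.0289 + 0.0289 = 0.2758
B_ordi = 1 / 0.2758 = 3.6258
Σp_specᵢ² = 0.41² + 0.02² + 0.05² + 0.52² = 0.1681 + 0.0004 + 0.0025 + 0.2704 = 0.4414
B_spec = 1 / 0.4414 = 2.2655
Ranking by B (broadest → narrowest): Dipodomys ordii (3.63) > Dipodomys spectabilis (2.27) > Dipodomys merriami (1.73)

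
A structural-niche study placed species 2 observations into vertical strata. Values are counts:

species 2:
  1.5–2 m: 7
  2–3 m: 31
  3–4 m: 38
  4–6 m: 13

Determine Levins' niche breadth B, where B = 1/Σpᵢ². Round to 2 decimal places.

3.02

Proportions for species 2 (n=89): 7/89=0.0787, 31/89=0.3483, 38/89=0.4270, 13/89=0.1461
Σpᵢ² = 0.0787² + 0.3483² + 0.4270² + 0.1461² = 0.006194 + 0.121313 + 0.182329 + 0.021345 = 0.331181
B = 1 / 0.331181 = 3.0195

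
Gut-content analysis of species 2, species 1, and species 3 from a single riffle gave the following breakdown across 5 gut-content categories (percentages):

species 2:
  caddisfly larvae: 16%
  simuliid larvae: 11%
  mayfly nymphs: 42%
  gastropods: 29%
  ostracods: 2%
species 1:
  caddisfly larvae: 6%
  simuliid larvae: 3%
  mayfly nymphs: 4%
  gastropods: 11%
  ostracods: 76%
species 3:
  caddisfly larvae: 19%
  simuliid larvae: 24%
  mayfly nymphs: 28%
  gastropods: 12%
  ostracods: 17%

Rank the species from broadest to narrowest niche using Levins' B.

species 3 > species 2 > species 1

Convert percentages to proportions (divide by 100).
Σp_2ᵢ² = 0.16² + 0.11² + 0.42² + 0.29² + 0.02² = 0.0256 + 0.0121 + 0.1764 + 0.0841 + 0.0004 = 0.2986
B_2 = 1 / 0.2986 = 3.3490
Σp_1ᵢ² = 0.06² + 0.03² + 0.04² + 0.11² + 0.76² = 0.0036 + 0.0009 + 0.0016 + 0.0121 + 0.5776 = 0.5958
B_1 = 1 / 0.5958 = 1.6784
Σp_3ᵢ² = 0.19² + 0.24² + 0.28² + 0.12² + 0.17² = 0.0361 + 0.0576 + 0.0784 + 0.0144 + 0.0289 = 0.2154
B_3 = 1 / 0.2154 = 4.6425
Ranking by B (broadest → narrowest): species 3 (4.64) > species 2 (3.35) > species 1 (1.68)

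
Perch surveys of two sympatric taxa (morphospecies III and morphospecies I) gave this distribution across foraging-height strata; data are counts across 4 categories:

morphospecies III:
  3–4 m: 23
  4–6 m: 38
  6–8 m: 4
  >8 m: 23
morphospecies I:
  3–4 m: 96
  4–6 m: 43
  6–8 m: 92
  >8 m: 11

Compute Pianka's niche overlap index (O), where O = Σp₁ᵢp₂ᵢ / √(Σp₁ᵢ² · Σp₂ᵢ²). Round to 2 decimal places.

0.63

Proportions for morphospecies III (n=88): 23/88=0.2614, 38/88=0.4318, 4/88=0.0455, 23/88=0.2614
Proportions for morphospecies I (n=242): 96/242=0.3967, 43/242=0.1777, 92/242=0.3802, 11/242=0.0455
Σ p₁ᵢp₂ᵢ = 0.103697 + 0.076731 + 0.017299 + 0.011894 = 0.209621
Σp_1ᵢ² = 0.2614² + 0.4318² + 0.0455² + 0.2614² = 0.068330 + 0.186451 + 0.002070 + 0.068330 = 0.325181
Σp_2ᵢ² = 0.3967² + 0.1777² + 0.3802² + 0.0455² = 0.157371 + 0.031577 + 0.144552 + 0.002070 = 0.335570
O = 0.209621 / √(0.325181 × 0.335570) = 0.209621 / 0.3303347 = 0.6346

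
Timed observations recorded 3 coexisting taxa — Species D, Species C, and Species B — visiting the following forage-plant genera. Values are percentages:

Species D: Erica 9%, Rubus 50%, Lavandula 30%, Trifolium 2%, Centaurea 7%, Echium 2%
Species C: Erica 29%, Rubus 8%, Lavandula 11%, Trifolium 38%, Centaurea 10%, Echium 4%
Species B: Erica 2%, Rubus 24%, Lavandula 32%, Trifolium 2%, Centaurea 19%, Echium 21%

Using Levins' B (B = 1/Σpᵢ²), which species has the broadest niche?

Species B

Convert percentages to proportions (divide by 100).
Σp_Dᵢ² = 0.09² + 0.50² + 0.30² + 0.02² + 0.07² + 0.02² = 0.0081 + 0.2500 + 0.0900 + 0.0004 + 0.0049 + 0.0004 = 0.3538
B_D = 1 / 0.3538 = 2.8265
Σp_Cᵢ² = 0.29² + 0.08² + 0.11² + 0.38² + 0.10² + 0.04² = 0.0841 + 0.0064 + 0.0121 + 0.1444 + 0.0100 + 0.0016 = 0.2586
B_C = 1 / 0.2586 = 3.8670
Σp_Bᵢ² = 0.02² + 0.24² + 0.32² + 0.02² + 0.19² + 0.21² = 0.0004 + 0.0576 + 0.1024 + 0.0004 + 0.0361 + 0.0441 = 0.2410
B_B = 1 / 0.2410 = 4.1494
Highest B → broadest niche (most generalist): Species B (B = 4.15).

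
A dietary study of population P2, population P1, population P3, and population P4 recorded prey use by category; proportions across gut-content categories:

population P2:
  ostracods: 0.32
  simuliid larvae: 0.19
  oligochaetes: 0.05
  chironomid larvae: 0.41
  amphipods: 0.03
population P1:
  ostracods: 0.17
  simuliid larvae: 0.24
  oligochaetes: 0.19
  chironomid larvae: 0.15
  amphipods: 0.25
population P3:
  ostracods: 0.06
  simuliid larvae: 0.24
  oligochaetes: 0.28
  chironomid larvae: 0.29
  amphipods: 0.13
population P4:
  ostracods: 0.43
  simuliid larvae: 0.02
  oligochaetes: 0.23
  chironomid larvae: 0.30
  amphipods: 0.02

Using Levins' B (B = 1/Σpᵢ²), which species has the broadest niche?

Σp_P2ᵢ² = 0.32² + 0.19² + 0.05² + 0.41² + 0.03² = 0.1024 + 0.0361 + 0.0025 + 0.1681 + 0.0009 = 0.3100
B_P2 = 1 / 0.3100 = 3.2258
Σp_P1ᵢ² = 0.17² + 0.24² + 0.19² + 0.15² + 0.25² = 0.0289 + 0.0576 + 0.0361 + 0.0225 + 0.0625 = 0.2076
B_P1 = 1 / 0.2076 = 4.8170
Σp_P3ᵢ² = 0.06² + 0.24² + 0.28² + 0.29² + 0.13² = 0.0036 + 0.0576 + 0.0784 + 0.0841 + 0.0169 = 0.2406
B_P3 = 1 / 0.2406 = 4.1563
Σp_P4ᵢ² = 0.43² + 0.02² + 0.23² + 0.30² + 0.02² = 0.1849 + 0.0004 + 0.0529 + 0.0900 + 0.0004 = 0.3286
B_P4 = 1 / 0.3286 = 3.0432
Highest B → broadest niche (most generalist): population P1 (B = 4.82).

population P1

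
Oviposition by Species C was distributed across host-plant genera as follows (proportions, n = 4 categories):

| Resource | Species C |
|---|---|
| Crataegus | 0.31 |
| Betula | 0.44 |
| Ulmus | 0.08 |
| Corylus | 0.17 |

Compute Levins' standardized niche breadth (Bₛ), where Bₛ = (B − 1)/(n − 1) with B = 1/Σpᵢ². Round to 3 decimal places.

Σpᵢ² = 0.31² + 0.44² + 0.08² + 0.17² = 0.0961 + 0.1936 + 0.0064 + 0.0289 = 0.3250
B = 1 / 0.3250 = 3.07692
Bₛ = (B − 1)/(n − 1) = (3.07692 − 1)/(4 − 1) = 2.07692/3 = 0.69231

0.692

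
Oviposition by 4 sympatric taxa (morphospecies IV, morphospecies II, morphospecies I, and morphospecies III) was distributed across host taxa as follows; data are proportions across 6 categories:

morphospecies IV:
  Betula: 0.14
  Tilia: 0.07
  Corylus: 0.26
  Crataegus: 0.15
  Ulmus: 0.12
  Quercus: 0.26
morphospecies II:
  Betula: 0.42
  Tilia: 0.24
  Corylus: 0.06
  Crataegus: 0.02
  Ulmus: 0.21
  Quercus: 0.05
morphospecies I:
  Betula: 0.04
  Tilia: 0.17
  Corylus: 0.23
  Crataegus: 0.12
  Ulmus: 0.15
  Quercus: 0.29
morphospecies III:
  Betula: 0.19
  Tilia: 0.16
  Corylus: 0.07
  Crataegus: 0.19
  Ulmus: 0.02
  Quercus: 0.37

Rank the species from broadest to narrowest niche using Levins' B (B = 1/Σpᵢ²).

Σp_IVᵢ² = 0.14² + 0.07² + 0.26² + 0.15² + 0.12² + 0.26² = 0.0196 + 0.0049 + 0.0676 + 0.0225 + 0.0144 + 0.0676 = 0.1966
B_IV = 1 / 0.1966 = 5.0865
Σp_IIᵢ² = 0.42² + 0.24² + 0.06² + 0.02² + 0.21² + 0.05² = 0.1764 + 0.0576 + 0.0036 + 0.0004 + 0.0441 + 0.0025 = 0.2846
B_II = 1 / 0.2846 = 3.5137
Σp_Iᵢ² = 0.04² + 0.17² + 0.23² + 0.12² + 0.15² + 0.29² = 0.0016 + 0.0289 + 0.0529 + 0.0144 + 0.0225 + 0.0841 = 0.2044
B_I = 1 / 0.2044 = 4.8924
Σp_IIIᵢ² = 0.19² + 0.16² + 0.07² + 0.19² + 0.02² + 0.37² = 0.0361 + 0.0256 + 0.0049 + 0.0361 + 0.0004 + 0.1369 = 0.2400
B_III = 1 / 0.2400 = 4.1667
Ranking by B (broadest → narrowest): morphospecies IV (5.09) > morphospecies I (4.89) > morphospecies III (4.17) > morphospecies II (3.51)

morphospecies IV > morphospecies I > morphospecies III > morphospecies II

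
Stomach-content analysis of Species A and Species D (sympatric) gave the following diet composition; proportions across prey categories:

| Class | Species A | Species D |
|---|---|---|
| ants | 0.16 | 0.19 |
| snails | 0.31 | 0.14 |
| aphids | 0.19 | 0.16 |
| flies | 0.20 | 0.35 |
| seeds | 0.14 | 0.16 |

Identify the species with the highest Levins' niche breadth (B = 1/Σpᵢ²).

Species A

Σp_Aᵢ² = 0.16² + 0.31² + 0.19² + 0.20² + 0.14² = 0.0256 + 0.0961 + 0.0361 + 0.0400 + 0.0196 = 0.2174
B_A = 1 / 0.2174 = 4.5998
Σp_Dᵢ² = 0.19² + 0.14² + 0.16² + 0.35² + 0.16² = 0.0361 + 0.0196 + 0.0256 + 0.1225 + 0.0256 = 0.2294
B_D = 1 / 0.2294 = 4.3592
Highest B → broadest niche (most generalist): Species A (B = 4.60).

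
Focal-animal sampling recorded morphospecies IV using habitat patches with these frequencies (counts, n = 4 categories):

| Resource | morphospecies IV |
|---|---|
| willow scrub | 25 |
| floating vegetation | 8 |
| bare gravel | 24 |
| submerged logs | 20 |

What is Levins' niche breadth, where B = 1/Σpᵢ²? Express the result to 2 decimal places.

3.56

Proportions for morphospecies IV (n=77): 25/77=0.3247, 8/77=0.1039, 24/77=0.3117, 20/77=0.2597
Σpᵢ² = 0.3247² + 0.1039² + 0.3117² + 0.2597² = 0.105430 + 0.010795 + 0.097157 + 0.067444 = 0.280826
B = 1 / 0.280826 = 3.5609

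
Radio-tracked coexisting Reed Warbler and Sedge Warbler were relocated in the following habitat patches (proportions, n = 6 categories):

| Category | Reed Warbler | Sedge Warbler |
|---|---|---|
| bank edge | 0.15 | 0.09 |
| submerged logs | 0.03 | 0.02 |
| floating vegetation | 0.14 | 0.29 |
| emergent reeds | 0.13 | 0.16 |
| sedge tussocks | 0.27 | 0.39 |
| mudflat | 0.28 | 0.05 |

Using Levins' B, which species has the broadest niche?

Reed Warbler

Σp_Reedᵢ² = 0.15² + 0.03² + 0.14² + 0.13² + 0.27² + 0.28² = 0.0225 + 0.0009 + 0.0196 + 0.0169 + 0.0729 + 0.0784 = 0.2112
B_Reed = 1 / 0.2112 = 4.7348
Σp_Sedgᵢ² = 0.09² + 0.02² + 0.29² + 0.16² + 0.39² + 0.05² = 0.0081 + 0.0004 + 0.0841 + 0.0256 + 0.1521 + 0.0025 = 0.2728
B_Sedg = 1 / 0.2728 = 3.6657
Highest B → broadest niche (most generalist): Reed Warbler (B = 4.73).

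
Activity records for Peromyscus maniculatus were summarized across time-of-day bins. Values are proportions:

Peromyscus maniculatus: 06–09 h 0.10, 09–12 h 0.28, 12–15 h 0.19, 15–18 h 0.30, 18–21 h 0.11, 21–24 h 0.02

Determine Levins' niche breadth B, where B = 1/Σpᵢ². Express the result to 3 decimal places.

Σpᵢ² = 0.10² + 0.28² + 0.19² + 0.30² + 0.11² + 0.02² = 0.0100 + 0.0784 + 0.0361 + 0.0900 + 0.0121 + 0.0004 = 0.2270
B = 1 / 0.2270 = 4.40529

4.405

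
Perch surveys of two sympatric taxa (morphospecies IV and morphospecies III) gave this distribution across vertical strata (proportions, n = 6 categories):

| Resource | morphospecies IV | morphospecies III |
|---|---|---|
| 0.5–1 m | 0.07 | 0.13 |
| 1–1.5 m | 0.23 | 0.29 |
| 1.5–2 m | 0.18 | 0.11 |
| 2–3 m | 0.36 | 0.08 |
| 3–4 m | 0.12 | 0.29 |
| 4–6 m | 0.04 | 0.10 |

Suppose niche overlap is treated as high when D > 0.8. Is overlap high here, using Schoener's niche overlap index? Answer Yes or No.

No

Σ|p₁ᵢ − p₂ᵢ| = 0.06 + 0.06 + 0.07 + 0.28 + 0.17 + 0.06 = 0.70
D = 1 − ½ × 0.70 = 1 − 0.350 = 0.6500
D = 0.6500 < 0.8 → No.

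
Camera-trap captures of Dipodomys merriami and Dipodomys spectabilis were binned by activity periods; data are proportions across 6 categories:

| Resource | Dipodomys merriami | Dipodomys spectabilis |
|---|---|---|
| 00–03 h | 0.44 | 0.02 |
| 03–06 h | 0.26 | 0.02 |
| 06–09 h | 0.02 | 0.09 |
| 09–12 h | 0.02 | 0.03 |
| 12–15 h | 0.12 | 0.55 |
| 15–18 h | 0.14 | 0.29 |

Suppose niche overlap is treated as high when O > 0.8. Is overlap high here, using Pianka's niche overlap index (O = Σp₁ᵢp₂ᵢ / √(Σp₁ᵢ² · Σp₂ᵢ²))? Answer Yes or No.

Σ p₁ᵢp₂ᵢ = 0.0088 + 0.0052 + 0.0018 + 0.0006 + 0.0660 + 0.0406 = 0.1230
Σp_1ᵢ² = 0.44² + 0.26² + 0.02² + 0.02² + 0.12² + 0.14² = 0.1936 + 0.0676 + 0.0004 + 0.0004 + 0.0144 + 0.0196 = 0.2960
Σp_2ᵢ² = 0.02² + 0.02² + 0.09² + 0.03² + 0.55² + 0.29² = 0.0004 + 0.0004 + 0.0081 + 0.0009 + 0.3025 + 0.0841 = 0.3964
O = 0.1230 / √(0.2960 × 0.3964) = 0.1230 / 0.34254 = 0.3591
O = 0.3591 < 0.8 → No.

No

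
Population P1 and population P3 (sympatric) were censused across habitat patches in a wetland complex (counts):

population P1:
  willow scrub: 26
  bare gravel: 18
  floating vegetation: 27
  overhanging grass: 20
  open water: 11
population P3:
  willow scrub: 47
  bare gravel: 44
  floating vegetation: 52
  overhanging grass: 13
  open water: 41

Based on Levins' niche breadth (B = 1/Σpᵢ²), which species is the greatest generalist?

population P1

Proportions for population P1 (n=102): 26/102=0.2549, 18/102=0.1765, 27/102=0.2647, 20/102=0.1961, 11/102=0.1078
Proportions for population P3 (n=197): 47/197=0.2386, 44/197=0.2234, 52/197=0.2640, 13/197=0.0660, 41/197=0.2081
Σp_P1ᵢ² = 0.2549² + 0.1765² + 0.2647² + 0.1961² + 0.1078² = 0.064974 + 0.031152 + 0.070066 + 0.038455 + 0.011621 = 0.216268
B_P1 = 1 / 0.216268 = 4.6239
Σp_P3ᵢ² = 0.2386² + 0.2234² + 0.2640² + 0.0660² + 0.2081² = 0.056930 + 0.049908 + 0.069696 + 0.004356 + 0.043306 = 0.224196
B_P3 = 1 / 0.224196 = 4.4604
Highest B → broadest niche (most generalist): population P1 (B = 4.62).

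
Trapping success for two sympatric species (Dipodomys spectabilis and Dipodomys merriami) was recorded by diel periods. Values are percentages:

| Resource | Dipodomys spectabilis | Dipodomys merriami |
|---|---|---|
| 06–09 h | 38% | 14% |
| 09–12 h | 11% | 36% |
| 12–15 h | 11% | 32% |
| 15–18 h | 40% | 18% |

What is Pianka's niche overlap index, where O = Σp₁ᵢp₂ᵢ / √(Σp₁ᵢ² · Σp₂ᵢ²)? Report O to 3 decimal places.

Convert percentages to proportions (divide by 100).
Σ p₁ᵢp₂ᵢ = 0.0532 + 0.0396 + 0.0352 + 0.0720 = 0.2000
Σp_1ᵢ² = 0.38² + 0.11² + 0.11² + 0.40² = 0.1444 + 0.0121 + 0.0121 + 0.1600 = 0.3286
Σp_2ᵢ² = 0.14² + 0.36² + 0.32² + 0.18² = 0.0196 + 0.1296 + 0.1024 + 0.0324 = 0.2840
O = 0.2000 / √(0.3286 × 0.2840) = 0.2000 / 0.305487 = 0.65469

0.655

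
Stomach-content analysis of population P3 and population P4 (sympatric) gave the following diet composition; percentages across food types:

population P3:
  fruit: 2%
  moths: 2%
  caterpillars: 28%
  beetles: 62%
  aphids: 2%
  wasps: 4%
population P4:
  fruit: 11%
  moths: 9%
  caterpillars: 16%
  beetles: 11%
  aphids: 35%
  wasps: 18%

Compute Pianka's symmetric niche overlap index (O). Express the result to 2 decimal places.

Convert percentages to proportions (divide by 100).
Σ p₁ᵢp₂ᵢ = 0.0022 + 0.0018 + 0.0448 + 0.0682 + 0.0070 + 0.0072 = 0.1312
Σp_1ᵢ² = 0.02² + 0.02² + 0.28² + 0.62² + 0.02² + 0.04² = 0.0004 + 0.0004 + 0.0784 + 0.3844 + 0.0004 + 0.0016 = 0.4656
Σp_2ᵢ² = 0.11² + 0.09² + 0.16² + 0.11² + 0.35² + 0.18² = 0.0121 + 0.0081 + 0.0256 + 0.0121 + 0.1225 + 0.0324 = 0.2128
O = 0.1312 / √(0.4656 × 0.2128) = 0.1312 / 0.31477 = 0.4168

0.42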